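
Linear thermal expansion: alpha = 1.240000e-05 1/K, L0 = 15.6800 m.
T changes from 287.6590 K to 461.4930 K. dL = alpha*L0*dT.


dT = 173.8340 K
dL = 1.240000e-05 * 15.6800 * 173.8340 = 0.033799 m
L_final = 15.713799 m

dL = 0.033799 m


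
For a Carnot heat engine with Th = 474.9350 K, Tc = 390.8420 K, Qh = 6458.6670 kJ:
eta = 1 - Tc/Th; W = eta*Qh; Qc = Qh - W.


eta = 1 - 390.8420/474.9350 = 0.1771
W = 0.1771 * 6458.6670 = 1143.5853 kJ
Qc = 6458.6670 - 1143.5853 = 5315.0817 kJ

eta = 17.7062%, W = 1143.5853 kJ, Qc = 5315.0817 kJ


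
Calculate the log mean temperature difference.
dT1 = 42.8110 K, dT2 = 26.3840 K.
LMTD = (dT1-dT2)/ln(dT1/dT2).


dT1/dT2 = 1.6226
ln(dT1/dT2) = 0.4840
LMTD = 16.4270 / 0.4840 = 33.9375 K

33.9375 K


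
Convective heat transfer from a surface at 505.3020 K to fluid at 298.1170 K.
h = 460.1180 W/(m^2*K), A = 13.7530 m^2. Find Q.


dT = 207.1850 K
Q = 460.1180 * 13.7530 * 207.1850 = 1311067.2713 W

1311067.2713 W


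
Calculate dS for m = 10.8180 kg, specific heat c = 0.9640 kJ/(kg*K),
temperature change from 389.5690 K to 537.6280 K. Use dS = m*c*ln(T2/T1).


T2/T1 = 1.3801
ln(T2/T1) = 0.3221
dS = 10.8180 * 0.9640 * 0.3221 = 3.3593 kJ/K

3.3593 kJ/K


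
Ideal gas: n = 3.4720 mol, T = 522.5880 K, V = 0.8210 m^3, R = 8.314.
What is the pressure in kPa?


P = nRT/V = 3.4720 * 8.314 * 522.5880 / 0.8210
= 15085.1339 / 0.8210 = 18374.0973 Pa = 18.3741 kPa

18.3741 kPa


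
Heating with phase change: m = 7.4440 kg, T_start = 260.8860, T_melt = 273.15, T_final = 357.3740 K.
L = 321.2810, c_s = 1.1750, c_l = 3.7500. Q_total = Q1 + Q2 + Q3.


Q1 (sensible, solid) = 7.4440 * 1.1750 * 12.2640 = 107.2695 kJ
Q2 (latent) = 7.4440 * 321.2810 = 2391.6158 kJ
Q3 (sensible, liquid) = 7.4440 * 3.7500 * 84.2240 = 2351.1130 kJ
Q_total = 4849.9983 kJ

4849.9983 kJ


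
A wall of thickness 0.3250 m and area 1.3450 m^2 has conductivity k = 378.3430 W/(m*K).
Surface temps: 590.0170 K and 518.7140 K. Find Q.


dT = 71.3030 K
Q = 378.3430 * 1.3450 * 71.3030 / 0.3250 = 111643.2394 W

111643.2394 W


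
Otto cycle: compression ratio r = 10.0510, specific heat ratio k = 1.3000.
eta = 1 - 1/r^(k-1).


r^(k-1) = 1.9983
eta = 1 - 1/1.9983 = 0.4996 = 49.9577%

49.9577%


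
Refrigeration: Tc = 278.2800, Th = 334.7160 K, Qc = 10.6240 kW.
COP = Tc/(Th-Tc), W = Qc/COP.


COP = 278.2800 / 56.4360 = 4.9309
W = 10.6240 / 4.9309 = 2.1546 kW

COP = 4.9309, W = 2.1546 kW


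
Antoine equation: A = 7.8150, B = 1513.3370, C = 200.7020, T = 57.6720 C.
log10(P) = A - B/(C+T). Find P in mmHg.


C+T = 258.3740
B/(C+T) = 5.8572
log10(P) = 7.8150 - 5.8572 = 1.9578
P = 10^1.9578 = 90.7493 mmHg

90.7493 mmHg


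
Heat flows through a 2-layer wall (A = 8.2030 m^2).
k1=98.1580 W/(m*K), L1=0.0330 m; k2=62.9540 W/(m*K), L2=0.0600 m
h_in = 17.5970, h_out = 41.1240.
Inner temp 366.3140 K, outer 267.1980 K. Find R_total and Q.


R_conv_in = 1/(17.5970*8.2030) = 0.0069
R_1 = 0.0330/(98.1580*8.2030) = 4.0984e-05
R_2 = 0.0600/(62.9540*8.2030) = 0.0001
R_conv_out = 1/(41.1240*8.2030) = 0.0030
R_total = 0.0100 K/W
Q = 99.1160 / 0.0100 = 9863.0436 W

R_total = 0.0100 K/W, Q = 9863.0436 W


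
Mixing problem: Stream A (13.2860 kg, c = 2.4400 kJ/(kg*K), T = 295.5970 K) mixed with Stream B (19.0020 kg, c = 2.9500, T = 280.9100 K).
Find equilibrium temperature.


num = 25329.2791
den = 88.4737
Tf = 286.2915 K

286.2915 K


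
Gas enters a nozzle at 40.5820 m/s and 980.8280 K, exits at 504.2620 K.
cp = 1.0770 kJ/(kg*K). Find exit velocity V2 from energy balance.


dT = 476.5660 K
2*cp*1000*dT = 1026523.1640
V1^2 = 1646.8987
V2 = sqrt(1028170.0627) = 1013.9872 m/s

1013.9872 m/s


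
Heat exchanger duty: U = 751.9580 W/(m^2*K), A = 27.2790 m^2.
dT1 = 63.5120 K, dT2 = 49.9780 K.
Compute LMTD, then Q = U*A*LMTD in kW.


LMTD = 56.4750 K
Q = 751.9580 * 27.2790 * 56.4750 = 1158452.1440 W = 1158.4521 kW

1158.4521 kW


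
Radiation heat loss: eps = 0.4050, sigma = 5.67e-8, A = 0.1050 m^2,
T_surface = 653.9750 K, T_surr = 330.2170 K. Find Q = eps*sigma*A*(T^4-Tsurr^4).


T^4 = 1.8291e+11
Tsurr^4 = 1.1890e+10
Q = 0.4050 * 5.67e-8 * 0.1050 * 1.7102e+11 = 412.3641 W

412.3641 W


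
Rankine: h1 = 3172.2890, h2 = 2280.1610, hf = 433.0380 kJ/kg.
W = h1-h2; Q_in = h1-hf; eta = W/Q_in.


W = 892.1280 kJ/kg
Q_in = 2739.2510 kJ/kg
eta = 0.3257 = 32.5683%

eta = 32.5683%


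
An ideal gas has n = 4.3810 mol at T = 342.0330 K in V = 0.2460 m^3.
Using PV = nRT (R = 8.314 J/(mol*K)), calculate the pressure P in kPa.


P = nRT/V = 4.3810 * 8.314 * 342.0330 / 0.2460
= 12458.0848 / 0.2460 = 50642.6212 Pa = 50.6426 kPa

50.6426 kPa


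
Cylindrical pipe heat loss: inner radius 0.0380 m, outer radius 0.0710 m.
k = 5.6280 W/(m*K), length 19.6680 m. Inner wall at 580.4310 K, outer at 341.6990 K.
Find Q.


dT = 238.7320 K
ln(ro/ri) = 0.6251
Q = 2*pi*5.6280*19.6680*238.7320 / 0.6251 = 265619.3192 W

265619.3192 W


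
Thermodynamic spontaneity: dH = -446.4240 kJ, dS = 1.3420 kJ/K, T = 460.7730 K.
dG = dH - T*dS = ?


T*dS = 460.7730 * 1.3420 = 618.3574 kJ
dG = -446.4240 - 618.3574 = -1064.7814 kJ (spontaneous)

dG = -1064.7814 kJ, spontaneous


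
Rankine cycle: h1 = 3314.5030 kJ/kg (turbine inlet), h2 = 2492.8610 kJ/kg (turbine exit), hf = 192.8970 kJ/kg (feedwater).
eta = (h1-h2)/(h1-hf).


W = 821.6420 kJ/kg
Q_in = 3121.6060 kJ/kg
eta = 0.2632 = 26.3211%

eta = 26.3211%


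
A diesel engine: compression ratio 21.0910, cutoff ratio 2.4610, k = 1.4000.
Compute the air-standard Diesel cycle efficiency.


r^(k-1) = 3.3856
rc^k = 3.5282
eta = 0.6349 = 63.4911%

63.4911%


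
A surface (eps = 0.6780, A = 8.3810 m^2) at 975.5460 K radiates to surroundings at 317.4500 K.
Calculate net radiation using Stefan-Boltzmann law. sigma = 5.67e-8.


T^4 = 9.0571e+11
Tsurr^4 = 1.0156e+10
Q = 0.6780 * 5.67e-8 * 8.3810 * 8.9556e+11 = 288537.6444 W

288537.6444 W


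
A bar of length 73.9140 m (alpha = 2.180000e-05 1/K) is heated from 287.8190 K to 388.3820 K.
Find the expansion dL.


dT = 100.5630 K
dL = 2.180000e-05 * 73.9140 * 100.5630 = 0.162040 m
L_final = 74.076040 m

dL = 0.162040 m


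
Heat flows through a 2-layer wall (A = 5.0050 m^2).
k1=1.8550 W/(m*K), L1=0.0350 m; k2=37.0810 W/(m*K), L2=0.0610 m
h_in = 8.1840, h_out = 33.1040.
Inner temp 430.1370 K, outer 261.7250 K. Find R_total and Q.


R_conv_in = 1/(8.1840*5.0050) = 0.0244
R_1 = 0.0350/(1.8550*5.0050) = 0.0038
R_2 = 0.0610/(37.0810*5.0050) = 0.0003
R_conv_out = 1/(33.1040*5.0050) = 0.0060
R_total = 0.0345 K/W
Q = 168.4120 / 0.0345 = 4874.7899 W

R_total = 0.0345 K/W, Q = 4874.7899 W


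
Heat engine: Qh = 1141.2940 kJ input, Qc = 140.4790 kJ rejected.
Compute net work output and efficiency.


W = 1141.2940 - 140.4790 = 1000.8150 kJ
eta = 1000.8150 / 1141.2940 = 0.8769 = 87.6913%

W = 1000.8150 kJ, eta = 87.6913%


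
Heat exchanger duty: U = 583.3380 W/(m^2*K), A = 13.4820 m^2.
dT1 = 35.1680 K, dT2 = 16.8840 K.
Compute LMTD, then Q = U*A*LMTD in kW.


LMTD = 24.9179 K
Q = 583.3380 * 13.4820 * 24.9179 = 195968.2719 W = 195.9683 kW

195.9683 kW


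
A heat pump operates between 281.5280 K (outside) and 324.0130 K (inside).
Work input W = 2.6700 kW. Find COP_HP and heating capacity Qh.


COP = 324.0130 / 42.4850 = 7.6265
Qh = 7.6265 * 2.6700 = 20.3628 kW

COP = 7.6265, Qh = 20.3628 kW


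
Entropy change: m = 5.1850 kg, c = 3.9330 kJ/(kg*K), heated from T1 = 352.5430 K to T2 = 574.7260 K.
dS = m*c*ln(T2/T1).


T2/T1 = 1.6302
ln(T2/T1) = 0.4887
dS = 5.1850 * 3.9330 * 0.4887 = 9.9663 kJ/K

9.9663 kJ/K


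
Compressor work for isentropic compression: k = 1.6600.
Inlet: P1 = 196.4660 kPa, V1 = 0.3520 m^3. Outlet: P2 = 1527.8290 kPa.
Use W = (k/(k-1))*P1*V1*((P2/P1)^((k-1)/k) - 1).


(k-1)/k = 0.3976
(P2/P1)^exp = 2.2603
W = 2.5152 * 196.4660 * 0.3520 * (2.2603 - 1) = 219.2161 kJ

219.2161 kJ


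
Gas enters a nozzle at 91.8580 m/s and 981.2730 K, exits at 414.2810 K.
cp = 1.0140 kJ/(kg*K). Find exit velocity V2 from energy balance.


dT = 566.9920 K
2*cp*1000*dT = 1149859.7760
V1^2 = 8437.8922
V2 = sqrt(1158297.6682) = 1076.2424 m/s

1076.2424 m/s


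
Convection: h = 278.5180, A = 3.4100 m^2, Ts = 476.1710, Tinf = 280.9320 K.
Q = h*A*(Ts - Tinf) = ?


dT = 195.2390 K
Q = 278.5180 * 3.4100 * 195.2390 = 185427.5335 W

185427.5335 W


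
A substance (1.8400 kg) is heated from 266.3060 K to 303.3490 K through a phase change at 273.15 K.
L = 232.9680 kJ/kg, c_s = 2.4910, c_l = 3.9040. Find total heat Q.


Q1 (sensible, solid) = 1.8400 * 2.4910 * 6.8440 = 31.3691 kJ
Q2 (latent) = 1.8400 * 232.9680 = 428.6611 kJ
Q3 (sensible, liquid) = 1.8400 * 3.9040 * 30.1990 = 216.9303 kJ
Q_total = 676.9605 kJ

676.9605 kJ


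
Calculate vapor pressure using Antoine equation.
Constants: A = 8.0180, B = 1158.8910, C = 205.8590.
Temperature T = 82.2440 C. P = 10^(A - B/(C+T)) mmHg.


C+T = 288.1030
B/(C+T) = 4.0225
log10(P) = 8.0180 - 4.0225 = 3.9955
P = 10^3.9955 = 9897.1811 mmHg

9897.1811 mmHg


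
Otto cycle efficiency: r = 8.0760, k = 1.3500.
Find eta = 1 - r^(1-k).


r^(k-1) = 2.0774
eta = 1 - 1/2.0774 = 0.5186 = 51.8627%

51.8627%


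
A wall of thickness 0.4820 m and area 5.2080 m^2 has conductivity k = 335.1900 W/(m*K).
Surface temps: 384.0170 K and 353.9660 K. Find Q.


dT = 30.0510 K
Q = 335.1900 * 5.2080 * 30.0510 / 0.4820 = 108836.3376 W

108836.3376 W


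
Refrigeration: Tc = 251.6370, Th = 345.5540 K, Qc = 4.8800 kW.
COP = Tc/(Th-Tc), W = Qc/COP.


COP = 251.6370 / 93.9170 = 2.6794
W = 4.8800 / 2.6794 = 1.8213 kW

COP = 2.6794, W = 1.8213 kW


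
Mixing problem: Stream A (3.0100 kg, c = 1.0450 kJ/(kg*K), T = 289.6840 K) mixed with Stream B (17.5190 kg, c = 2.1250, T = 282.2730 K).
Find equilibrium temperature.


num = 11419.6105
den = 40.3733
Tf = 282.8504 K

282.8504 K


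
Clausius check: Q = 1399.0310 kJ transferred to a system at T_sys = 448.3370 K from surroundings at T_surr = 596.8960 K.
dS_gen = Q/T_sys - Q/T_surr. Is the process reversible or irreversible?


dS_sys = 1399.0310/448.3370 = 3.1205 kJ/K
dS_surr = -1399.0310/596.8960 = -2.3438 kJ/K
dS_gen = 3.1205 - 2.3438 = 0.7766 kJ/K (irreversible)

dS_gen = 0.7766 kJ/K, irreversible


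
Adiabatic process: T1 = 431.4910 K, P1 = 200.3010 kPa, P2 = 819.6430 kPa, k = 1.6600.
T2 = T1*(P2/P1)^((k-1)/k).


(k-1)/k = 0.3976
(P2/P1)^exp = 1.7511
T2 = 431.4910 * 1.7511 = 755.5685 K

755.5685 K


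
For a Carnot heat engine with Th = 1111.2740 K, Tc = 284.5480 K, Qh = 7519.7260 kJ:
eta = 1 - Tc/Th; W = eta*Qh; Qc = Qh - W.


eta = 1 - 284.5480/1111.2740 = 0.7439
W = 0.7439 * 7519.7260 = 5594.2576 kJ
Qc = 7519.7260 - 5594.2576 = 1925.4684 kJ

eta = 74.3944%, W = 5594.2576 kJ, Qc = 1925.4684 kJ


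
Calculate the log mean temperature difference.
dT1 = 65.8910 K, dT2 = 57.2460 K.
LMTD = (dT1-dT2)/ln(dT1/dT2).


dT1/dT2 = 1.1510
ln(dT1/dT2) = 0.1406
LMTD = 8.6450 / 0.1406 = 61.4672 K

61.4672 K


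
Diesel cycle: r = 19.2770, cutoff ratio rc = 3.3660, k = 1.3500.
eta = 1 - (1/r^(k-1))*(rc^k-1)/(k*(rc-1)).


r^(k-1) = 2.8169
rc^k = 5.1476
eta = 0.5390 = 53.9018%

53.9018%


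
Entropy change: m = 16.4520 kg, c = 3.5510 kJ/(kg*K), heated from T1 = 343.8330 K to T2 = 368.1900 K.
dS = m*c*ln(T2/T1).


T2/T1 = 1.0708
ln(T2/T1) = 0.0684
dS = 16.4520 * 3.5510 * 0.0684 = 3.9985 kJ/K

3.9985 kJ/K


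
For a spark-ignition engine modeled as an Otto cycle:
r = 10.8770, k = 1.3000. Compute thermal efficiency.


r^(k-1) = 2.0462
eta = 1 - 1/2.0462 = 0.5113 = 51.1294%

51.1294%


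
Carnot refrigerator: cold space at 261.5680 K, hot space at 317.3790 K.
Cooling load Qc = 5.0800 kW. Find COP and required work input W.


COP = 261.5680 / 55.8110 = 4.6867
W = 5.0800 / 4.6867 = 1.0839 kW

COP = 4.6867, W = 1.0839 kW


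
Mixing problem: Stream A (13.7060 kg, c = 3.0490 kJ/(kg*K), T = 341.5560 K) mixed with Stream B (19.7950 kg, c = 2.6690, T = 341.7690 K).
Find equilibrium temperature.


num = 32330.1186
den = 94.6224
Tf = 341.6749 K

341.6749 K


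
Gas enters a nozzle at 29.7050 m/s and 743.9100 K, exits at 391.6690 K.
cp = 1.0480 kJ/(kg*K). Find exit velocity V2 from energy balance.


dT = 352.2410 K
2*cp*1000*dT = 738297.1360
V1^2 = 882.3870
V2 = sqrt(739179.5230) = 859.7555 m/s

859.7555 m/s


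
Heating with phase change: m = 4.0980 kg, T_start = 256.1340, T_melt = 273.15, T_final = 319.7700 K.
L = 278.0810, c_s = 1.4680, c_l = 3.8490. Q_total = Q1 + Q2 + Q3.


Q1 (sensible, solid) = 4.0980 * 1.4680 * 17.0160 = 102.3659 kJ
Q2 (latent) = 4.0980 * 278.0810 = 1139.5759 kJ
Q3 (sensible, liquid) = 4.0980 * 3.8490 * 46.6200 = 735.3467 kJ
Q_total = 1977.2886 kJ

1977.2886 kJ


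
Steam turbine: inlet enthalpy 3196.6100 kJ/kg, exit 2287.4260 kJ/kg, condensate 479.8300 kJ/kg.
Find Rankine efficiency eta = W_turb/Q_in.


W = 909.1840 kJ/kg
Q_in = 2716.7800 kJ/kg
eta = 0.3347 = 33.4655%

eta = 33.4655%


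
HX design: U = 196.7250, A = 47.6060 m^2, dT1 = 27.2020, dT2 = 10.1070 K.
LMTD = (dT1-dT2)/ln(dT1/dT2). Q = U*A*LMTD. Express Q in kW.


LMTD = 17.2666 K
Q = 196.7250 * 47.6060 * 17.2666 = 161706.6392 W = 161.7066 kW

161.7066 kW


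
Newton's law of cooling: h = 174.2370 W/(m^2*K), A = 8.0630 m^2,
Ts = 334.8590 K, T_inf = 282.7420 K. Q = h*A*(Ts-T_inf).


dT = 52.1170 K
Q = 174.2370 * 8.0630 * 52.1170 = 73217.7625 W

73217.7625 W


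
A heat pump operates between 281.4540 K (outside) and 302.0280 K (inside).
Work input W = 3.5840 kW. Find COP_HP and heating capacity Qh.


COP = 302.0280 / 20.5740 = 14.6801
Qh = 14.6801 * 3.5840 = 52.6134 kW

COP = 14.6801, Qh = 52.6134 kW


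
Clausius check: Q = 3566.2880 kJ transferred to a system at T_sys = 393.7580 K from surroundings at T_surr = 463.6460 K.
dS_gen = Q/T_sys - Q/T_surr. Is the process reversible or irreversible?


dS_sys = 3566.2880/393.7580 = 9.0571 kJ/K
dS_surr = -3566.2880/463.6460 = -7.6918 kJ/K
dS_gen = 9.0571 - 7.6918 = 1.3652 kJ/K (irreversible)

dS_gen = 1.3652 kJ/K, irreversible


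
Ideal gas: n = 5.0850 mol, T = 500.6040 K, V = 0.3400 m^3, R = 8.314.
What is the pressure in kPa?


P = nRT/V = 5.0850 * 8.314 * 500.6040 / 0.3400
= 21163.8801 / 0.3400 = 62246.7062 Pa = 62.2467 kPa

62.2467 kPa


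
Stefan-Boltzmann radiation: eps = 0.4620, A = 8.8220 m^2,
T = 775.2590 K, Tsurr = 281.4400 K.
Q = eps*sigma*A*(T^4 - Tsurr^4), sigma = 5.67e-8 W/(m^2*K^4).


T^4 = 3.6123e+11
Tsurr^4 = 6.2740e+09
Q = 0.4620 * 5.67e-8 * 8.8220 * 3.5496e+11 = 82029.5158 W

82029.5158 W


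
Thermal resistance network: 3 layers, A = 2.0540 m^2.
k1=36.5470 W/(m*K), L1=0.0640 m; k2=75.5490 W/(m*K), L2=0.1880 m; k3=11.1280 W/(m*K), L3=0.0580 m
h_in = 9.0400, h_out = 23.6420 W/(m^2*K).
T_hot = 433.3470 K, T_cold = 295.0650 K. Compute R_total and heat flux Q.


R_conv_in = 1/(9.0400*2.0540) = 0.0539
R_1 = 0.0640/(36.5470*2.0540) = 0.0009
R_2 = 0.1880/(75.5490*2.0540) = 0.0012
R_3 = 0.0580/(11.1280*2.0540) = 0.0025
R_conv_out = 1/(23.6420*2.0540) = 0.0206
R_total = 0.0791 K/W
Q = 138.2820 / 0.0791 = 1749.2971 W

R_total = 0.0791 K/W, Q = 1749.2971 W


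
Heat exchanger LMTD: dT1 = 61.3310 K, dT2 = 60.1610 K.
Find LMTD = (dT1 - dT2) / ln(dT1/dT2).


dT1/dT2 = 1.0194
ln(dT1/dT2) = 0.0193
LMTD = 1.1700 / 0.0193 = 60.7441 K

60.7441 K


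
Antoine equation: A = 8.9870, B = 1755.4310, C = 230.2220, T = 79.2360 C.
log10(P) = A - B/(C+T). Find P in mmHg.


C+T = 309.4580
B/(C+T) = 5.6726
log10(P) = 8.9870 - 5.6726 = 3.3144
P = 10^3.3144 = 2062.5356 mmHg

2062.5356 mmHg


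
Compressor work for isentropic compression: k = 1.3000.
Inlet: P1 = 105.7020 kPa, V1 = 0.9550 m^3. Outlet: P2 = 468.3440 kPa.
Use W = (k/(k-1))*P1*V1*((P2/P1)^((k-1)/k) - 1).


(k-1)/k = 0.2308
(P2/P1)^exp = 1.4099
W = 4.3333 * 105.7020 * 0.9550 * (1.4099 - 1) = 179.3023 kJ

179.3023 kJ


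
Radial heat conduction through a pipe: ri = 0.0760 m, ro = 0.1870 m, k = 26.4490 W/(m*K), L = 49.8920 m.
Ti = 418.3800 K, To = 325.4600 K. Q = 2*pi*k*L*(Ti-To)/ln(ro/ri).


dT = 92.9200 K
ln(ro/ri) = 0.9004
Q = 2*pi*26.4490*49.8920*92.9200 / 0.9004 = 855668.7642 W

855668.7642 W


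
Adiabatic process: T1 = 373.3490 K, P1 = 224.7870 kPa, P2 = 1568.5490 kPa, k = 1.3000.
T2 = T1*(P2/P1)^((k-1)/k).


(k-1)/k = 0.2308
(P2/P1)^exp = 1.5657
T2 = 373.3490 * 1.5657 = 584.5494 K

584.5494 K


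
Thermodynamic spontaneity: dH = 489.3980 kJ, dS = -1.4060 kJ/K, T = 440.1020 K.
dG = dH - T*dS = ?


T*dS = 440.1020 * -1.4060 = -618.7834 kJ
dG = 489.3980 + 618.7834 = 1108.1814 kJ (non-spontaneous)

dG = 1108.1814 kJ, non-spontaneous


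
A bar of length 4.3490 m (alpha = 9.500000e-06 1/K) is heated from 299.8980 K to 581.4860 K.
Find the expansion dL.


dT = 281.5880 K
dL = 9.500000e-06 * 4.3490 * 281.5880 = 0.011634 m
L_final = 4.360634 m

dL = 0.011634 m


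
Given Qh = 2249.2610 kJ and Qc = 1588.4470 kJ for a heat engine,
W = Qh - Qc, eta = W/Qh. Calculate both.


W = 2249.2610 - 1588.4470 = 660.8140 kJ
eta = 660.8140 / 2249.2610 = 0.2938 = 29.3792%

W = 660.8140 kJ, eta = 29.3792%


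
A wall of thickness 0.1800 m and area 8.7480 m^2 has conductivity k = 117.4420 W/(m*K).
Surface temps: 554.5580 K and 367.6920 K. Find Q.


dT = 186.8660 K
Q = 117.4420 * 8.7480 * 186.8660 / 0.1800 = 1066571.5551 W

1066571.5551 W


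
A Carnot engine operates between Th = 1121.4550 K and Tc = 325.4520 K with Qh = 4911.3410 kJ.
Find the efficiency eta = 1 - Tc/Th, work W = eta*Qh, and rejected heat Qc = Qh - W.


eta = 1 - 325.4520/1121.4550 = 0.7098
W = 0.7098 * 4911.3410 = 3486.0446 kJ
Qc = 4911.3410 - 3486.0446 = 1425.2964 kJ

eta = 70.9795%, W = 3486.0446 kJ, Qc = 1425.2964 kJ


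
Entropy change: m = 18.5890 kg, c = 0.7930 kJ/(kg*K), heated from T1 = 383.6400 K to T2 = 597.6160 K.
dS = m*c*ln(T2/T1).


T2/T1 = 1.5578
ln(T2/T1) = 0.4432
dS = 18.5890 * 0.7930 * 0.4432 = 6.5339 kJ/K

6.5339 kJ/K


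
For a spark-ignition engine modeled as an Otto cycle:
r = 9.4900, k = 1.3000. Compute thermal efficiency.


r^(k-1) = 1.9642
eta = 1 - 1/1.9642 = 0.4909 = 49.0880%

49.0880%


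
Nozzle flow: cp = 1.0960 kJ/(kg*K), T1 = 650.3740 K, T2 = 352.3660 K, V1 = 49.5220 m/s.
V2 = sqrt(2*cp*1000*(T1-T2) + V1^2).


dT = 298.0080 K
2*cp*1000*dT = 653233.5360
V1^2 = 2452.4285
V2 = sqrt(655685.9645) = 809.7444 m/s

809.7444 m/s


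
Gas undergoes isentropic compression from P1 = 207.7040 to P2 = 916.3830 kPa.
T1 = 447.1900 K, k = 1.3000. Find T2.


(k-1)/k = 0.2308
(P2/P1)^exp = 1.4085
T2 = 447.1900 * 1.4085 = 629.8735 K

629.8735 K


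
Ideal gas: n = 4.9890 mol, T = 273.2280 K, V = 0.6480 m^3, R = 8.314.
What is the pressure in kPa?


P = nRT/V = 4.9890 * 8.314 * 273.2280 / 0.6480
= 11333.1002 / 0.6480 = 17489.3521 Pa = 17.4894 kPa

17.4894 kPa


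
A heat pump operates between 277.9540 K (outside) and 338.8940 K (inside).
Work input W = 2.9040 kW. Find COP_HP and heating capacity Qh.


COP = 338.8940 / 60.9400 = 5.5611
Qh = 5.5611 * 2.9040 = 16.1495 kW

COP = 5.5611, Qh = 16.1495 kW


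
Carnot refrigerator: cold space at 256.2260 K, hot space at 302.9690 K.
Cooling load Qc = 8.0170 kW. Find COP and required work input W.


COP = 256.2260 / 46.7430 = 5.4816
W = 8.0170 / 5.4816 = 1.4625 kW

COP = 5.4816, W = 1.4625 kW


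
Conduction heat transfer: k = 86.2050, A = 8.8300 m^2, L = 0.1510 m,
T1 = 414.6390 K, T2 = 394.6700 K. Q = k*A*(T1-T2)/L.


dT = 19.9690 K
Q = 86.2050 * 8.8300 * 19.9690 / 0.1510 = 100663.6166 W

100663.6166 W


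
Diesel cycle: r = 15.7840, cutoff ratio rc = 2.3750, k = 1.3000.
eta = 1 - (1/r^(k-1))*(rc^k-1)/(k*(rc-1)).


r^(k-1) = 2.2880
rc^k = 3.0787
eta = 0.4918 = 49.1754%

49.1754%


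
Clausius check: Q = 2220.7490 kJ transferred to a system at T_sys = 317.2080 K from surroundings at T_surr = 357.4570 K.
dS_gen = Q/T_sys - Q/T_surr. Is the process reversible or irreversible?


dS_sys = 2220.7490/317.2080 = 7.0009 kJ/K
dS_surr = -2220.7490/357.4570 = -6.2126 kJ/K
dS_gen = 7.0009 - 6.2126 = 0.7883 kJ/K (irreversible)

dS_gen = 0.7883 kJ/K, irreversible


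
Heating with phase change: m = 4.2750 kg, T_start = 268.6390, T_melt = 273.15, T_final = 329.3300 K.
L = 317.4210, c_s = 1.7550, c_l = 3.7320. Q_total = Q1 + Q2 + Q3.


Q1 (sensible, solid) = 4.2750 * 1.7550 * 4.5110 = 33.8443 kJ
Q2 (latent) = 4.2750 * 317.4210 = 1356.9748 kJ
Q3 (sensible, liquid) = 4.2750 * 3.7320 * 56.1800 = 896.3126 kJ
Q_total = 2287.1317 kJ

2287.1317 kJ


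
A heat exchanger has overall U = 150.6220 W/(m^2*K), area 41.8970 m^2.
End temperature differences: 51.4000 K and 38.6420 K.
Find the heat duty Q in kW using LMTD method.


LMTD = 44.7181 K
Q = 150.6220 * 41.8970 * 44.7181 = 282198.4289 W = 282.1984 kW

282.1984 kW


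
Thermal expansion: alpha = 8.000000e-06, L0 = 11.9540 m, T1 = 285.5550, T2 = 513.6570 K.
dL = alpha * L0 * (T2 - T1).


dT = 228.1020 K
dL = 8.000000e-06 * 11.9540 * 228.1020 = 0.021814 m
L_final = 11.975814 m

dL = 0.021814 m


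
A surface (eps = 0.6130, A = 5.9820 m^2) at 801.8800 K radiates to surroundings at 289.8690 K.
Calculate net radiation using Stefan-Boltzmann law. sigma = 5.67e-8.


T^4 = 4.1346e+11
Tsurr^4 = 7.0600e+09
Q = 0.6130 * 5.67e-8 * 5.9820 * 4.0640e+11 = 84498.2465 W

84498.2465 W


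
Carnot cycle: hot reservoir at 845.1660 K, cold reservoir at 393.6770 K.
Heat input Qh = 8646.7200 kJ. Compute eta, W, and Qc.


eta = 1 - 393.6770/845.1660 = 0.5342
W = 0.5342 * 8646.7200 = 4619.0914 kJ
Qc = 8646.7200 - 4619.0914 = 4027.6286 kJ

eta = 53.4202%, W = 4619.0914 kJ, Qc = 4027.6286 kJ


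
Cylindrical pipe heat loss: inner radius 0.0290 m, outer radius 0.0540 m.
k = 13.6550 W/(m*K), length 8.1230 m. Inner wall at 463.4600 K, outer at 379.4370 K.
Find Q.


dT = 84.0230 K
ln(ro/ri) = 0.6217
Q = 2*pi*13.6550*8.1230*84.0230 / 0.6217 = 94191.9036 W

94191.9036 W


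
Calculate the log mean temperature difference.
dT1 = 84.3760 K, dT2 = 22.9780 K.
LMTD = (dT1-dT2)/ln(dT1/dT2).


dT1/dT2 = 3.6720
ln(dT1/dT2) = 1.3007
LMTD = 61.3980 / 1.3007 = 47.2022 K

47.2022 K


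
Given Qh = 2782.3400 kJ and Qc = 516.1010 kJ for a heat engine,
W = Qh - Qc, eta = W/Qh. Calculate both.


W = 2782.3400 - 516.1010 = 2266.2390 kJ
eta = 2266.2390 / 2782.3400 = 0.8145 = 81.4508%

W = 2266.2390 kJ, eta = 81.4508%


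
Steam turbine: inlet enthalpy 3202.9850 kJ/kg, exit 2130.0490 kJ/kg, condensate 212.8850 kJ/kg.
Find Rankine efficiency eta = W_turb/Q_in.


W = 1072.9360 kJ/kg
Q_in = 2990.1000 kJ/kg
eta = 0.3588 = 35.8829%

eta = 35.8829%


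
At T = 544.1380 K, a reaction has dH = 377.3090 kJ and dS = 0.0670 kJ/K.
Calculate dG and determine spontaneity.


T*dS = 544.1380 * 0.0670 = 36.4572 kJ
dG = 377.3090 - 36.4572 = 340.8518 kJ (non-spontaneous)

dG = 340.8518 kJ, non-spontaneous


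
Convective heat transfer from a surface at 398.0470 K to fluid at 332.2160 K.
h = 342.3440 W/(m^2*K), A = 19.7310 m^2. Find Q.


dT = 65.8310 K
Q = 342.3440 * 19.7310 * 65.8310 = 444674.5452 W

444674.5452 W


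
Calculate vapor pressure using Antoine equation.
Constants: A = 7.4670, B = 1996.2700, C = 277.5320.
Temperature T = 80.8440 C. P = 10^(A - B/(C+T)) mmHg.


C+T = 358.3760
B/(C+T) = 5.5703
log10(P) = 7.4670 - 5.5703 = 1.8967
P = 10^1.8967 = 78.8274 mmHg

78.8274 mmHg


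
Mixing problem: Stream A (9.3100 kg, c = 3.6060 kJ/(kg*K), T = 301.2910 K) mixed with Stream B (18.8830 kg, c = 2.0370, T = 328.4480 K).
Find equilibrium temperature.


num = 22748.5435
den = 72.0365
Tf = 315.7918 K

315.7918 K


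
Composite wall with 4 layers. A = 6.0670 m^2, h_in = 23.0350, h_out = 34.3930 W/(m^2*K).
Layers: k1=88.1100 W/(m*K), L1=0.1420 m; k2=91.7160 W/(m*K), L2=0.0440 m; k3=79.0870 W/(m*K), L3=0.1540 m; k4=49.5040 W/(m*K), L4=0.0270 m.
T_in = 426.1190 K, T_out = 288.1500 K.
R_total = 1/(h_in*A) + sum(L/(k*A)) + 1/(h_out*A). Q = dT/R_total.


R_conv_in = 1/(23.0350*6.0670) = 0.0072
R_1 = 0.1420/(88.1100*6.0670) = 0.0003
R_2 = 0.0440/(91.7160*6.0670) = 7.9074e-05
R_3 = 0.1540/(79.0870*6.0670) = 0.0003
R_4 = 0.0270/(49.5040*6.0670) = 8.9898e-05
R_conv_out = 1/(34.3930*6.0670) = 0.0048
R_total = 0.0127 K/W
Q = 137.9690 / 0.0127 = 10860.7436 W

R_total = 0.0127 K/W, Q = 10860.7436 W


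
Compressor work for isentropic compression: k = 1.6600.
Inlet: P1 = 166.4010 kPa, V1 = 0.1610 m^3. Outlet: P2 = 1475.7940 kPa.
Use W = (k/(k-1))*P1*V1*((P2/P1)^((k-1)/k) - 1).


(k-1)/k = 0.3976
(P2/P1)^exp = 2.3816
W = 2.5152 * 166.4010 * 0.1610 * (2.3816 - 1) = 93.0936 kJ

93.0936 kJ


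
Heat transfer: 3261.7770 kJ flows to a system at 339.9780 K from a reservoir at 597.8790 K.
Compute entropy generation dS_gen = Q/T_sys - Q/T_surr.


dS_sys = 3261.7770/339.9780 = 9.5941 kJ/K
dS_surr = -3261.7770/597.8790 = -5.4556 kJ/K
dS_gen = 9.5941 - 5.4556 = 4.1385 kJ/K (irreversible)

dS_gen = 4.1385 kJ/K, irreversible


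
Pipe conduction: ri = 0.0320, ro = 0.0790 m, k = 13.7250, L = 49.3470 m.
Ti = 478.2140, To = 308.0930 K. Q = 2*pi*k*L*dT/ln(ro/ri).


dT = 170.1210 K
ln(ro/ri) = 0.9037
Q = 2*pi*13.7250*49.3470*170.1210 / 0.9037 = 801089.2037 W

801089.2037 W


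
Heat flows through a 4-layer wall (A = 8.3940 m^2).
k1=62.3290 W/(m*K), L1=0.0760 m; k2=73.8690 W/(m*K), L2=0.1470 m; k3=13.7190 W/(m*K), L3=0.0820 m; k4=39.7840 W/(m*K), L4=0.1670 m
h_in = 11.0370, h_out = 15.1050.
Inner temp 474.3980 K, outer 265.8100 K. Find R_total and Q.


R_conv_in = 1/(11.0370*8.3940) = 0.0108
R_1 = 0.0760/(62.3290*8.3940) = 0.0001
R_2 = 0.1470/(73.8690*8.3940) = 0.0002
R_3 = 0.0820/(13.7190*8.3940) = 0.0007
R_4 = 0.1670/(39.7840*8.3940) = 0.0005
R_conv_out = 1/(15.1050*8.3940) = 0.0079
R_total = 0.0203 K/W
Q = 208.5880 / 0.0203 = 10287.7383 W

R_total = 0.0203 K/W, Q = 10287.7383 W


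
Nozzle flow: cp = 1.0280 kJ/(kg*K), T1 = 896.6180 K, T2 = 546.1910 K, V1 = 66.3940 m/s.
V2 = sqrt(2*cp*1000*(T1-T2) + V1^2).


dT = 350.4270 K
2*cp*1000*dT = 720477.9120
V1^2 = 4408.1632
V2 = sqrt(724886.0752) = 851.4024 m/s

851.4024 m/s


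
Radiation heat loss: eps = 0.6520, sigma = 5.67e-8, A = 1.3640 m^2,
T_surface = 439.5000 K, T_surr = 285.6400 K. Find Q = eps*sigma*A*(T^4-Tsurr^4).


T^4 = 3.7311e+10
Tsurr^4 = 6.6570e+09
Q = 0.6520 * 5.67e-8 * 1.3640 * 3.0654e+10 = 1545.7208 W

1545.7208 W


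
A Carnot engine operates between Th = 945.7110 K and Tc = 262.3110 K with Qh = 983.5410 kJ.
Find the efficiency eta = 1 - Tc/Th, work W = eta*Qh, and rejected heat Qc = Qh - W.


eta = 1 - 262.3110/945.7110 = 0.7226
W = 0.7226 * 983.5410 = 710.7371 kJ
Qc = 983.5410 - 710.7371 = 272.8039 kJ

eta = 72.2631%, W = 710.7371 kJ, Qc = 272.8039 kJ


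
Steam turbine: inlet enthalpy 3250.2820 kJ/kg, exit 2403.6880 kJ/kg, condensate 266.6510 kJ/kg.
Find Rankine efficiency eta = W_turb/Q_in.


W = 846.5940 kJ/kg
Q_in = 2983.6310 kJ/kg
eta = 0.2837 = 28.3746%

eta = 28.3746%


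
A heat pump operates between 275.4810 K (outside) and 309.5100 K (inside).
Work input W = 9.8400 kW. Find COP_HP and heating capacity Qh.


COP = 309.5100 / 34.0290 = 9.0955
Qh = 9.0955 * 9.8400 = 89.4995 kW

COP = 9.0955, Qh = 89.4995 kW


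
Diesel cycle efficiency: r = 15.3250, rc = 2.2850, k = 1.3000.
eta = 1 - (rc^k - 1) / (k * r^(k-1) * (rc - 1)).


r^(k-1) = 2.2679
rc^k = 2.9279
eta = 0.4911 = 49.1125%

49.1125%


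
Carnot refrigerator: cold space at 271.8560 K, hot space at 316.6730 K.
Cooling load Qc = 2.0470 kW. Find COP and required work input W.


COP = 271.8560 / 44.8170 = 6.0659
W = 2.0470 / 6.0659 = 0.3375 kW

COP = 6.0659, W = 0.3375 kW


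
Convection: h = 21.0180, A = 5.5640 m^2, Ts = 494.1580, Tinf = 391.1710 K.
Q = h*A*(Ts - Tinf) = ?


dT = 102.9870 K
Q = 21.0180 * 5.5640 * 102.9870 = 12043.7274 W

12043.7274 W


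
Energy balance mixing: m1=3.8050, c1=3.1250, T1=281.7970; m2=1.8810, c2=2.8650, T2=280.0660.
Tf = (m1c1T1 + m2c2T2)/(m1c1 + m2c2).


num = 4860.0363
den = 17.2797
Tf = 281.2571 K

281.2571 K


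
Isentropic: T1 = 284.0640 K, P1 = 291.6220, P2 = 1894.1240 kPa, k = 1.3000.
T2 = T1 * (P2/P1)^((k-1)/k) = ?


(k-1)/k = 0.2308
(P2/P1)^exp = 1.5400
T2 = 284.0640 * 1.5400 = 437.4582 K

437.4582 K


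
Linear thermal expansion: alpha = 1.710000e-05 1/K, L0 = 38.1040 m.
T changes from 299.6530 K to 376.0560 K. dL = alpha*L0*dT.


dT = 76.4030 K
dL = 1.710000e-05 * 38.1040 * 76.4030 = 0.049783 m
L_final = 38.153783 m

dL = 0.049783 m


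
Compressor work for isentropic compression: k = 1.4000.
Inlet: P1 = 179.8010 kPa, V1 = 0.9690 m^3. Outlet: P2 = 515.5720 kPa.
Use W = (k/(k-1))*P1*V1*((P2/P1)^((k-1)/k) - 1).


(k-1)/k = 0.2857
(P2/P1)^exp = 1.3512
W = 3.5000 * 179.8010 * 0.9690 * (1.3512 - 1) = 214.1484 kJ

214.1484 kJ


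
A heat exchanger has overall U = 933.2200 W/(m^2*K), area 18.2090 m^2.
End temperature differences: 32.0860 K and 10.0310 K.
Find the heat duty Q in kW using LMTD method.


LMTD = 18.9681 K
Q = 933.2200 * 18.2090 * 18.9681 = 322325.5774 W = 322.3256 kW

322.3256 kW


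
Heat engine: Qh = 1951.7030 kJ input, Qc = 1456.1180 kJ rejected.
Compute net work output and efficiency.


W = 1951.7030 - 1456.1180 = 495.5850 kJ
eta = 495.5850 / 1951.7030 = 0.2539 = 25.3924%

W = 495.5850 kJ, eta = 25.3924%


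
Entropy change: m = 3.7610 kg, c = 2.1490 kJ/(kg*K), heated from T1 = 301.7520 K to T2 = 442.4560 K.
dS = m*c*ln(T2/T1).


T2/T1 = 1.4663
ln(T2/T1) = 0.3827
dS = 3.7610 * 2.1490 * 0.3827 = 3.0934 kJ/K

3.0934 kJ/K


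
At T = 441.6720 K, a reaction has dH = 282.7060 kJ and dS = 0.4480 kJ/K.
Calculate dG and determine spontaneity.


T*dS = 441.6720 * 0.4480 = 197.8691 kJ
dG = 282.7060 - 197.8691 = 84.8369 kJ (non-spontaneous)

dG = 84.8369 kJ, non-spontaneous


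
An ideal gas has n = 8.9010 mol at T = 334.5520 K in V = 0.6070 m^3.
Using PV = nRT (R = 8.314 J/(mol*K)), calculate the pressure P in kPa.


P = nRT/V = 8.9010 * 8.314 * 334.5520 / 0.6070
= 24757.8229 / 0.6070 = 40787.1876 Pa = 40.7872 kPa

40.7872 kPa


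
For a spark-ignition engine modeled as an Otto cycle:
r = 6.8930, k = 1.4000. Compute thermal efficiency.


r^(k-1) = 2.1645
eta = 1 - 1/2.1645 = 0.5380 = 53.8006%

53.8006%


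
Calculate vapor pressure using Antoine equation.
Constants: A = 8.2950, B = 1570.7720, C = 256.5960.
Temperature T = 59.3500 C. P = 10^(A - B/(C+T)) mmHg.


C+T = 315.9460
B/(C+T) = 4.9716
log10(P) = 8.2950 - 4.9716 = 3.3234
P = 10^3.3234 = 2105.4889 mmHg

2105.4889 mmHg


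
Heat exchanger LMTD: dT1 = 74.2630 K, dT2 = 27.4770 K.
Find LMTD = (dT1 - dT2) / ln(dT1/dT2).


dT1/dT2 = 2.7027
ln(dT1/dT2) = 0.9943
LMTD = 46.7860 / 0.9943 = 47.0559 K

47.0559 K


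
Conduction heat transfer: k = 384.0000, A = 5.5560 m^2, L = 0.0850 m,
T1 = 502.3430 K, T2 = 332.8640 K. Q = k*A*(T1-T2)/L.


dT = 169.4790 K
Q = 384.0000 * 5.5560 * 169.4790 / 0.0850 = 4253930.8755 W

4253930.8755 W


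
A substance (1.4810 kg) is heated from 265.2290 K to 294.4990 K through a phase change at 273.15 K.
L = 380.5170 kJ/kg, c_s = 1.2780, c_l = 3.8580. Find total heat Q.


Q1 (sensible, solid) = 1.4810 * 1.2780 * 7.9210 = 14.9922 kJ
Q2 (latent) = 1.4810 * 380.5170 = 563.5457 kJ
Q3 (sensible, liquid) = 1.4810 * 3.8580 * 21.3490 = 121.9817 kJ
Q_total = 700.5196 kJ

700.5196 kJ


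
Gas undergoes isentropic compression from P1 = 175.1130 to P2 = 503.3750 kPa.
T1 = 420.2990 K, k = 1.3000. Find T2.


(k-1)/k = 0.2308
(P2/P1)^exp = 1.2759
T2 = 420.2990 * 1.2759 = 536.2693 K

536.2693 K


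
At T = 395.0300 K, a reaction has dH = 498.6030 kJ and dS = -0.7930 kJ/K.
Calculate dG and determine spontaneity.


T*dS = 395.0300 * -0.7930 = -313.2588 kJ
dG = 498.6030 + 313.2588 = 811.8618 kJ (non-spontaneous)

dG = 811.8618 kJ, non-spontaneous


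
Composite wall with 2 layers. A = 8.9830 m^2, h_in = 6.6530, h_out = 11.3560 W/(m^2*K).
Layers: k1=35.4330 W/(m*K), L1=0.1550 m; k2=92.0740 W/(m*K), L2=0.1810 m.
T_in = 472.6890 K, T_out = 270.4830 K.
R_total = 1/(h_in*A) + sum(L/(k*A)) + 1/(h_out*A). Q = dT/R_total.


R_conv_in = 1/(6.6530*8.9830) = 0.0167
R_1 = 0.1550/(35.4330*8.9830) = 0.0005
R_2 = 0.1810/(92.0740*8.9830) = 0.0002
R_conv_out = 1/(11.3560*8.9830) = 0.0098
R_total = 0.0272 K/W
Q = 202.2060 / 0.0272 = 7422.8047 W

R_total = 0.0272 K/W, Q = 7422.8047 W


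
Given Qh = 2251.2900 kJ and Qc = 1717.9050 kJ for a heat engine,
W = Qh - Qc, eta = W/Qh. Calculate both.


W = 2251.2900 - 1717.9050 = 533.3850 kJ
eta = 533.3850 / 2251.2900 = 0.2369 = 23.6924%

W = 533.3850 kJ, eta = 23.6924%


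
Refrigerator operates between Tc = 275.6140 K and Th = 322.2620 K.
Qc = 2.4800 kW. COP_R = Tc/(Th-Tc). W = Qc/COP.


COP = 275.6140 / 46.6480 = 5.9084
W = 2.4800 / 5.9084 = 0.4197 kW

COP = 5.9084, W = 0.4197 kW


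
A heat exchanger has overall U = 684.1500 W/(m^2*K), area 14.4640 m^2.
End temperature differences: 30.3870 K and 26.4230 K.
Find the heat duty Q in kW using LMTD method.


LMTD = 28.3588 K
Q = 684.1500 * 14.4640 * 28.3588 = 280626.2045 W = 280.6262 kW

280.6262 kW


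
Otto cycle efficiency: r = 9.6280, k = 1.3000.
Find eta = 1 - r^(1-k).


r^(k-1) = 1.9727
eta = 1 - 1/1.9727 = 0.4931 = 49.3080%

49.3080%


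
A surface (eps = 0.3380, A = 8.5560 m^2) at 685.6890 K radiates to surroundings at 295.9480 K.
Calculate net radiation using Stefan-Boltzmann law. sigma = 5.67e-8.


T^4 = 2.2106e+11
Tsurr^4 = 7.6712e+09
Q = 0.3380 * 5.67e-8 * 8.5560 * 2.1339e+11 = 34989.7411 W

34989.7411 W


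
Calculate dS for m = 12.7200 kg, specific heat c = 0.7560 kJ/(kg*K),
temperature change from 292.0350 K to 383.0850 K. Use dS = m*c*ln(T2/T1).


T2/T1 = 1.3118
ln(T2/T1) = 0.2714
dS = 12.7200 * 0.7560 * 0.2714 = 2.6097 kJ/K

2.6097 kJ/K


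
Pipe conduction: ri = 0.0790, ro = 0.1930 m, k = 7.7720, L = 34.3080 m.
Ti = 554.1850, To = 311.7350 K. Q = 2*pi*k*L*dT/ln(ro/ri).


dT = 242.4500 K
ln(ro/ri) = 0.8932
Q = 2*pi*7.7720*34.3080*242.4500 / 0.8932 = 454737.6900 W

454737.6900 W


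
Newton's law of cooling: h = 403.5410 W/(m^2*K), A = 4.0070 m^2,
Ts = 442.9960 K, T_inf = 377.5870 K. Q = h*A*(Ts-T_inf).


dT = 65.4090 K
Q = 403.5410 * 4.0070 * 65.4090 = 105765.6196 W

105765.6196 W


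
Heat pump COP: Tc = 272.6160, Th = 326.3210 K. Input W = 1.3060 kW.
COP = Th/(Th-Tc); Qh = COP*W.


COP = 326.3210 / 53.7050 = 6.0762
Qh = 6.0762 * 1.3060 = 7.9355 kW

COP = 6.0762, Qh = 7.9355 kW


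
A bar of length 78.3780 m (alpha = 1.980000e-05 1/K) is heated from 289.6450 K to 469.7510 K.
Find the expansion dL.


dT = 180.1060 K
dL = 1.980000e-05 * 78.3780 * 180.1060 = 0.279504 m
L_final = 78.657504 m

dL = 0.279504 m


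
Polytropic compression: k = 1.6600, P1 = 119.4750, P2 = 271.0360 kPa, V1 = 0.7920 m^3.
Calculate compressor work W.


(k-1)/k = 0.3976
(P2/P1)^exp = 1.3850
W = 2.5152 * 119.4750 * 0.7920 * (1.3850 - 1) = 91.6224 kJ

91.6224 kJ


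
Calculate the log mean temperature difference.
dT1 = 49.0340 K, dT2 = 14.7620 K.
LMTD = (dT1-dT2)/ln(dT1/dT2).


dT1/dT2 = 3.3216
ln(dT1/dT2) = 1.2005
LMTD = 34.2720 / 1.2005 = 28.5491 K

28.5491 K


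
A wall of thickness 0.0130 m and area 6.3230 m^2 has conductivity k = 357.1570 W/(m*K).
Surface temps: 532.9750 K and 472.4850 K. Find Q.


dT = 60.4900 K
Q = 357.1570 * 6.3230 * 60.4900 / 0.0130 = 1.0508e+07 W

1.0508e+07 W


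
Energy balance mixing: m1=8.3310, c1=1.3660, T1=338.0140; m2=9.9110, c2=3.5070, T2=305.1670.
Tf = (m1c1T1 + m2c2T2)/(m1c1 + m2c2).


num = 14453.6057
den = 46.1380
Tf = 313.2689 K

313.2689 K


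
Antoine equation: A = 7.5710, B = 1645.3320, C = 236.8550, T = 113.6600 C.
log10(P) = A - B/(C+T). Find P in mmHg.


C+T = 350.5150
B/(C+T) = 4.6940
log10(P) = 7.5710 - 4.6940 = 2.8770
P = 10^2.8770 = 753.2834 mmHg

753.2834 mmHg


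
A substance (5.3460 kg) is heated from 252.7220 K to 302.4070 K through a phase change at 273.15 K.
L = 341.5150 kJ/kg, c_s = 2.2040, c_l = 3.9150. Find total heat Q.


Q1 (sensible, solid) = 5.3460 * 2.2040 * 20.4280 = 240.6946 kJ
Q2 (latent) = 5.3460 * 341.5150 = 1825.7392 kJ
Q3 (sensible, liquid) = 5.3460 * 3.9150 * 29.2570 = 612.3370 kJ
Q_total = 2678.7708 kJ

2678.7708 kJ


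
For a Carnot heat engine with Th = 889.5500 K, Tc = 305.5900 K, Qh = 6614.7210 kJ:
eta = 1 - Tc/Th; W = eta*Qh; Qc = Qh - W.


eta = 1 - 305.5900/889.5500 = 0.6565
W = 0.6565 * 6614.7210 = 4342.3444 kJ
Qc = 6614.7210 - 4342.3444 = 2272.3766 kJ

eta = 65.6467%, W = 4342.3444 kJ, Qc = 2272.3766 kJ


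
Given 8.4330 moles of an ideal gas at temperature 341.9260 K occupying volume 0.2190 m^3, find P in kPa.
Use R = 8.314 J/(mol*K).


P = nRT/V = 8.4330 * 8.314 * 341.9260 / 0.2190
= 23973.1027 / 0.2190 = 109466.2225 Pa = 109.4662 kPa

109.4662 kPa


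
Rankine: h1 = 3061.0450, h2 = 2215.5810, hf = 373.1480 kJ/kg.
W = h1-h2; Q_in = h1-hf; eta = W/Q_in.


W = 845.4640 kJ/kg
Q_in = 2687.8970 kJ/kg
eta = 0.3145 = 31.4545%

eta = 31.4545%


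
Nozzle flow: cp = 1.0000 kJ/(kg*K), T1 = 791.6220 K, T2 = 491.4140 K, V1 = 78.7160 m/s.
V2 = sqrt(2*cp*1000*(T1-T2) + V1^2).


dT = 300.2080 K
2*cp*1000*dT = 600416.0000
V1^2 = 6196.2087
V2 = sqrt(606612.2087) = 778.8531 m/s

778.8531 m/s


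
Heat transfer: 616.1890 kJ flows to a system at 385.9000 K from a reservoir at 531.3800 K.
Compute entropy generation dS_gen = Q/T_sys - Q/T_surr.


dS_sys = 616.1890/385.9000 = 1.5968 kJ/K
dS_surr = -616.1890/531.3800 = -1.1596 kJ/K
dS_gen = 1.5968 - 1.1596 = 0.4372 kJ/K (irreversible)

dS_gen = 0.4372 kJ/K, irreversible


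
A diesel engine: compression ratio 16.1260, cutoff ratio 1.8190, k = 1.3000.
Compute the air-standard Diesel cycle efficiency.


r^(k-1) = 2.3028
rc^k = 2.1766
eta = 0.5201 = 52.0100%

52.0100%


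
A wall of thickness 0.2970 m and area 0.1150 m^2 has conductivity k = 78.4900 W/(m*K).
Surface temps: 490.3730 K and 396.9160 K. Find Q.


dT = 93.4570 K
Q = 78.4900 * 0.1150 * 93.4570 / 0.2970 = 2840.3219 W

2840.3219 W


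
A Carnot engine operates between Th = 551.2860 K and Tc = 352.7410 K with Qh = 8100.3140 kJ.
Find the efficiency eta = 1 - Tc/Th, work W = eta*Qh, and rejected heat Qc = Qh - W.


eta = 1 - 352.7410/551.2860 = 0.3601
W = 0.3601 * 8100.3140 = 2917.3185 kJ
Qc = 8100.3140 - 2917.3185 = 5182.9955 kJ

eta = 36.0149%, W = 2917.3185 kJ, Qc = 5182.9955 kJ


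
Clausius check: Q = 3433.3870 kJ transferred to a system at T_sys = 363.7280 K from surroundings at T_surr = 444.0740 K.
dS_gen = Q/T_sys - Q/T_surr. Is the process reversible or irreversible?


dS_sys = 3433.3870/363.7280 = 9.4394 kJ/K
dS_surr = -3433.3870/444.0740 = -7.7316 kJ/K
dS_gen = 9.4394 - 7.7316 = 1.7079 kJ/K (irreversible)

dS_gen = 1.7079 kJ/K, irreversible


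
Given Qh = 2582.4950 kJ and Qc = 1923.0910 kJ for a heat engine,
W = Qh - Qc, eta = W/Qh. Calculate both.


W = 2582.4950 - 1923.0910 = 659.4040 kJ
eta = 659.4040 / 2582.4950 = 0.2553 = 25.5336%

W = 659.4040 kJ, eta = 25.5336%


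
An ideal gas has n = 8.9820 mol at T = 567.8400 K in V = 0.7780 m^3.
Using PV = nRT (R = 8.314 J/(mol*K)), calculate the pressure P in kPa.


P = nRT/V = 8.9820 * 8.314 * 567.8400 / 0.7780
= 42404.2174 / 0.7780 = 54504.1355 Pa = 54.5041 kPa

54.5041 kPa


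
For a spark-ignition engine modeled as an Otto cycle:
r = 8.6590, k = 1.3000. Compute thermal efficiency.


r^(k-1) = 1.9109
eta = 1 - 1/1.9109 = 0.4767 = 47.6689%

47.6689%


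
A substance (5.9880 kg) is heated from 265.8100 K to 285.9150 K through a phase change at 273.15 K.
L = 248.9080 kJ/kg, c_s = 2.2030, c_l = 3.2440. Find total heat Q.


Q1 (sensible, solid) = 5.9880 * 2.2030 * 7.3400 = 96.8261 kJ
Q2 (latent) = 5.9880 * 248.9080 = 1490.4611 kJ
Q3 (sensible, liquid) = 5.9880 * 3.2440 * 12.7650 = 247.9610 kJ
Q_total = 1835.2482 kJ

1835.2482 kJ


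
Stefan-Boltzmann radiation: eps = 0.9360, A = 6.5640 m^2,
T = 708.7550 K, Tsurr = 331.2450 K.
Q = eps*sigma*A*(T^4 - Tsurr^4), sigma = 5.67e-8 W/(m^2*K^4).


T^4 = 2.5234e+11
Tsurr^4 = 1.2039e+10
Q = 0.9360 * 5.67e-8 * 6.5640 * 2.4030e+11 = 83710.7201 W

83710.7201 W
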